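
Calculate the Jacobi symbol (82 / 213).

-1

Pull out 2: since 213 ≡ 5 (mod 8), (2/213) = -1.
Reciprocity: 41 ≡ 1 and 213 ≡ 1 (mod 4), so (41/213) = +(213/41).
Reduce top mod 41: now compute (8/41).
Pull out 2^3: since 41 ≡ 1 (mod 8), (2/41) = +1, so (2/41)^3 = +1.
Reached (1/41) = 1. Collecting the sign flips along the way, the symbol is -1.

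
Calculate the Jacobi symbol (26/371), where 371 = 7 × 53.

Pull out 2: since 371 ≡ 3 (mod 8), (2/371) = -1.
Reciprocity: 13 ≡ 1 and 371 ≡ 3 (mod 4), so (13/371) = +(371/13).
Reduce top mod 13: now compute (7/13).
Reciprocity: 7 ≡ 3 and 13 ≡ 1 (mod 4), so (7/13) = +(13/7).
Reduce top mod 7: now compute (6/7).
Pull out 2: since 7 ≡ 7 (mod 8), (2/7) = +1.
Reciprocity: 3 ≡ 3 and 7 ≡ 3 (mod 4), so (3/7) = −(7/3).
Reduce top mod 3: now compute (1/3).
Reached (1/3) = 1. Collecting the sign flips along the way, the symbol is +1.

1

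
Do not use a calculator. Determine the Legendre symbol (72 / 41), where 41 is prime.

1

Euler's criterion: (72/41) ≡ 31^20 (mod 41).
31^2 ≡ 18 (mod 41)
31^4 ≡ 37 (mod 41)
31^8 ≡ 16 (mod 41)
31^16 ≡ 10 (mod 41)
31^20 = 31^(16+4) ≡ 1 (mod 41).
Result is 1, so (72/41) = 1.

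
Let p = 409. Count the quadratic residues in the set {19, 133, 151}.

1

(19/409) = -1 → non-residue.
(133/409) = +1 → QR.
(151/409) = -1 → non-residue.
Total quadratic residues among the 3: 1.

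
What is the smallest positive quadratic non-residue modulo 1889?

(2/1889) = +1, so 2 is a residue.
(3/1889) = −1, so 3 is the smallest positive non-residue mod 1889.

3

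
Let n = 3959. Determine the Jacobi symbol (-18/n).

-1

First reduce: -18 ≡ 3941 (mod 3959).
Reciprocity: 3941 ≡ 1 and 3959 ≡ 3 (mod 4), so (3941/3959) = +(3959/3941).
Reduce top mod 3941: now compute (18/3941).
Pull out 2: since 3941 ≡ 5 (mod 8), (2/3941) = -1.
Reciprocity: 9 ≡ 1 and 3941 ≡ 1 (mod 4), so (9/3941) = +(3941/9).
Reduce top mod 9: now compute (8/9).
Pull out 2^3: since 9 ≡ 1 (mod 8), (2/9) = +1, so (2/9)^3 = +1.
Reached (1/9) = 1. Collecting the sign flips along the way, the symbol is -1.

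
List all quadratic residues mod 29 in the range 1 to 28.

Square k = 1,…,14 (k and 29−k give the same square):
1²=1, 2²=4, 3²=9, 4²=16, 5²=25, 6²≡7, 7²≡20, 8²≡6, 9²≡23, 10²≡13, 11²≡5, 12²≡28, 13²≡24, 14²≡22 (mod 29).
So the quadratic residues mod 29 are {1, 4, 5, 6, 7, 9, 13, 16, 20, 22, 23, 24, 25, 28}.

1,4,5,6,7,9,13,16,20,22,23,24,25,28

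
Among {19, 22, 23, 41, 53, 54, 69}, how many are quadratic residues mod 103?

(19/103) = +1 → QR.
(22/103) = -1 → non-residue.
(23/103) = +1 → QR.
(41/103) = +1 → QR.
(53/103) = -1 → non-residue.
(54/103) = -1 → non-residue.
(69/103) = -1 → non-residue.
Total quadratic residues among the 7: 3.

3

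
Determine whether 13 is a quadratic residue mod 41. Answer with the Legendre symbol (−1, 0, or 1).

-1

Euler's criterion: (13/41) ≡ 13^20 (mod 41).
13^2 ≡ 5 (mod 41)
13^4 ≡ 25 (mod 41)
13^8 ≡ 10 (mod 41)
13^16 ≡ 18 (mod 41)
13^20 = 13^(16+4) ≡ 40 (mod 41).
Result is 40 ≡ −1, so (13/41) = −1.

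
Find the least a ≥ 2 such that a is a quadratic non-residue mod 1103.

(2/1103) = +1, so 2 is a residue.
(3/1103) = +1, so 3 is a residue.
(4/1103) = +1, so 4 is a residue.
(5/1103) = −1, so 5 is the smallest positive non-residue mod 1103.

5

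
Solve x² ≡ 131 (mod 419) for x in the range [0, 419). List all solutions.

Since 419 ≡ 3 (mod 4), a square root of 131 is 131^((419+1)/4) = 131^105 mod 419.
Repeated squaring: 131^2≡401, 131^4≡324, 131^8≡226, 131^16≡377, 131^32≡88, 131^64≡202 (mod 419).
131^105 = 131^(64+32+8+1) ≡ 105 (mod 419).
Check: 105² = 11025 ≡ 131 (mod 419). The two roots are 105 and 314.

105, 314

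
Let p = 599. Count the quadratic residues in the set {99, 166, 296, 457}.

(99/599) = -1 → non-residue.
(166/599) = +1 → QR.
(296/599) = +1 → QR.
(457/599) = -1 → non-residue.
Total quadratic residues among the 4: 2.

2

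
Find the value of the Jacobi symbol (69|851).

Reciprocity: 69 ≡ 1 and 851 ≡ 3 (mod 4), so (69/851) = +(851/69).
Reduce top mod 69: now compute (23/69).
Reciprocity: 23 ≡ 3 and 69 ≡ 1 (mod 4), so (23/69) = +(69/23).
Reduce top mod 23: now compute (0/23).
Top reduces to 0: gcd > 1, so the symbol is 0.

0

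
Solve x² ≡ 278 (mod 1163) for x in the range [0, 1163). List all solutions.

Since 1163 ≡ 3 (mod 4), a square root of 278 is 278^((1163+1)/4) = 278^291 mod 1163.
Repeated squaring: 278^2≡526, 278^4≡1045, 278^8≡1131, 278^16≡1024, 278^32≡713, 278^64≡138, 278^128≡436, 278^256≡527 (mod 1163).
278^291 = 278^(256+32+2+1) ≡ 944 (mod 1163).
Check: 944² = 891136 ≡ 278 (mod 1163). The two roots are 219 and 944.

219, 944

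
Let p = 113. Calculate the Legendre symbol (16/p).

Pull out 2^4: since 113 ≡ 1 (mod 8), (2/113) = +1, so (2/113)^4 = +1.
Reached (1/113) = 1. Collecting the sign flips along the way, the symbol is +1.

1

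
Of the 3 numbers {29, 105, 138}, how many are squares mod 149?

(29/149) = +1 → QR.
(105/149) = -1 → non-residue.
(138/149) = -1 → non-residue.
Total quadratic residues among the 3: 1.

1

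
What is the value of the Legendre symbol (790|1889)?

Pull out 2: since 1889 ≡ 1 (mod 8), (2/1889) = +1.
Reciprocity: 395 ≡ 3 and 1889 ≡ 1 (mod 4), so (395/1889) = +(1889/395).
Reduce top mod 395: now compute (309/395).
Reciprocity: 309 ≡ 1 and 395 ≡ 3 (mod 4), so (309/395) = +(395/309).
Reduce top mod 309: now compute (86/309).
Pull out 2: since 309 ≡ 5 (mod 8), (2/309) = -1.
Reciprocity: 43 ≡ 3 and 309 ≡ 1 (mod 4), so (43/309) = +(309/43).
Reduce top mod 43: now compute (8/43).
Pull out 2^3: since 43 ≡ 3 (mod 8), (2/43) = -1, so (2/43)^3 = -1.
Reached (1/43) = 1. Collecting the sign flips along the way, the symbol is +1.

1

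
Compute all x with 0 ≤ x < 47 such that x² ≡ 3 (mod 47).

12, 35

Since 47 ≡ 3 (mod 4), a square root of 3 is 3^((47+1)/4) = 3^12 mod 47.
Repeated squaring: 3^2≡9, 3^4≡34, 3^8≡28 (mod 47).
3^12 = 3^(8+4) ≡ 12 (mod 47).
Check: 12² = 144 ≡ 3 (mod 47). The two roots are 12 and 35.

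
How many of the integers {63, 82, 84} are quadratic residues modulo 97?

0

(63/97) = -1 → non-residue.
(82/97) = -1 → non-residue.
(84/97) = -1 → non-residue.
Total quadratic residues among the 3: 0.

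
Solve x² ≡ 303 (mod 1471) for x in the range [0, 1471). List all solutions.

698, 773

Since 1471 ≡ 3 (mod 4), a square root of 303 is 303^((1471+1)/4) = 303^368 mod 1471.
Repeated squaring: 303^2≡607, 303^4≡699, 303^8≡229, 303^16≡956, 303^32≡445, 303^64≡911, 303^128≡277, 303^256≡237 (mod 1471).
303^368 = 303^(256+64+32+16) ≡ 698 (mod 1471).
Check: 698² = 487204 ≡ 303 (mod 1471). The two roots are 698 and 773.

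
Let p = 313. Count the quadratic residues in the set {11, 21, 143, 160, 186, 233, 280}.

3

(11/313) = +1 → QR.
(21/313) = -1 → non-residue.
(143/313) = +1 → QR.
(160/313) = -1 → non-residue.
(186/313) = -1 → non-residue.
(233/313) = -1 → non-residue.
(280/313) = +1 → QR.
Total quadratic residues among the 7: 3.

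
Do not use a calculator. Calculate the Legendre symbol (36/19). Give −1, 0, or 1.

1

Euler's criterion: (36/19) ≡ 17^9 (mod 19).
17^2 ≡ 4 (mod 19)
17^4 ≡ 16 (mod 19)
17^8 ≡ 9 (mod 19)
17^9 = 17^(8+1) ≡ 1 (mod 19).
Result is 1, so (36/19) = 1.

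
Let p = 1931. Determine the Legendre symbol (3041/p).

-1

First reduce: 3041 ≡ 1110 (mod 1931).
Pull out 2: since 1931 ≡ 3 (mod 8), (2/1931) = -1.
Reciprocity: 555 ≡ 3 and 1931 ≡ 3 (mod 4), so (555/1931) = −(1931/555).
Reduce top mod 555: now compute (266/555).
Pull out 2: since 555 ≡ 3 (mod 8), (2/555) = -1.
Reciprocity: 133 ≡ 1 and 555 ≡ 3 (mod 4), so (133/555) = +(555/133).
Reduce top mod 133: now compute (23/133).
Reciprocity: 23 ≡ 3 and 133 ≡ 1 (mod 4), so (23/133) = +(133/23).
Reduce top mod 23: now compute (18/23).
Pull out 2: since 23 ≡ 7 (mod 8), (2/23) = +1.
Reciprocity: 9 ≡ 1 and 23 ≡ 3 (mod 4), so (9/23) = +(23/9).
Reduce top mod 9: now compute (5/9).
Reciprocity: 5 ≡ 1 and 9 ≡ 1 (mod 4), so (5/9) = +(9/5).
Reduce top mod 5: now compute (4/5).
Pull out 2^2: since 5 ≡ 5 (mod 8), (2/5) = -1, so (2/5)^2 = +1.
Reached (1/5) = 1. Collecting the sign flips along the way, the symbol is -1.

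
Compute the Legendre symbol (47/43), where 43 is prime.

1

Euler's criterion: (47/43) ≡ 4^21 (mod 43).
4^2 ≡ 16 (mod 43)
4^4 ≡ 41 (mod 43)
4^8 ≡ 4 (mod 43)
4^16 ≡ 16 (mod 43)
4^21 = 4^(16+4+1) ≡ 1 (mod 43).
Result is 1, so (47/43) = 1.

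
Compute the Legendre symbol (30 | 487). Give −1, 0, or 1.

Euler's criterion: (30/487) ≡ 30^243 (mod 487).
30^2 ≡ 413 (mod 487)
30^4 ≡ 119 (mod 487)
30^8 ≡ 38 (mod 487)
30^16 ≡ 470 (mod 487)
30^32 ≡ 289 (mod 487)
30^64 ≡ 244 (mod 487)
30^128 ≡ 122 (mod 487)
30^243 = 30^(128+64+32+16+2+1) ≡ 1 (mod 487).
Result is 1, so (30/487) = 1.

1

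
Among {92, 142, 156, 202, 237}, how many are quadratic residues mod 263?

(92/263) = +1 → QR.
(142/263) = -1 → non-residue.
(156/263) = +1 → QR.
(202/263) = -1 → non-residue.
(237/263) = -1 → non-residue.
Total quadratic residues among the 5: 2.

2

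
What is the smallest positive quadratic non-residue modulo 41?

3

(2/41) = +1, so 2 is a residue.
(3/41) = −1, so 3 is the smallest positive non-residue mod 41.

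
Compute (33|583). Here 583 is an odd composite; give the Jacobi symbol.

0

Reciprocity: 33 ≡ 1 and 583 ≡ 3 (mod 4), so (33/583) = +(583/33).
Reduce top mod 33: now compute (22/33).
Pull out 2: since 33 ≡ 1 (mod 8), (2/33) = +1.
Reciprocity: 11 ≡ 3 and 33 ≡ 1 (mod 4), so (11/33) = +(33/11).
Reduce top mod 11: now compute (0/11).
Top reduces to 0: gcd > 1, so the symbol is 0.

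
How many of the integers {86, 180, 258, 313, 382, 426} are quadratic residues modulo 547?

2

(86/547) = +1 → QR.
(180/547) = -1 → non-residue.
(258/547) = -1 → non-residue.
(313/547) = +1 → QR.
(382/547) = -1 → non-residue.
(426/547) = -1 → non-residue.
Total quadratic residues among the 6: 2.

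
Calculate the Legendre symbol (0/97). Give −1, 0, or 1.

Top reduces to 0: gcd > 1, so the symbol is 0.

0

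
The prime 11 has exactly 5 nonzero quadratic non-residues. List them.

Square k = 1,…,5 (k and 11−k give the same square):
1²=1, 2²=4, 3²=9, 4²≡5, 5²≡3 (mod 11).
The residues are {1, 3, 4, 5, 9}; the non-residues are the remaining 5 nonzero classes.

2,6,7,8,10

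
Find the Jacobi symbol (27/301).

Reciprocity: 27 ≡ 3 and 301 ≡ 1 (mod 4), so (27/301) = +(301/27).
Reduce top mod 27: now compute (4/27).
Pull out 2^2: since 27 ≡ 3 (mod 8), (2/27) = -1, so (2/27)^2 = +1.
Reached (1/27) = 1. Collecting the sign flips along the way, the symbol is +1.

1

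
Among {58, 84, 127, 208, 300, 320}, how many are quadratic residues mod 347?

(58/347) = -1 → non-residue.
(84/347) = -1 → non-residue.
(127/347) = +1 → QR.
(208/347) = +1 → QR.
(300/347) = +1 → QR.
(320/347) = -1 → non-residue.
Total quadratic residues among the 6: 3.

3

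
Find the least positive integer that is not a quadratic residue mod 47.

5

(2/47) = +1, so 2 is a residue.
(3/47) = +1, so 3 is a residue.
(4/47) = +1, so 4 is a residue.
(5/47) = −1, so 5 is the smallest positive non-residue mod 47.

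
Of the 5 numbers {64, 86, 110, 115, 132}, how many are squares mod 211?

(64/211) = +1 → QR.
(86/211) = -1 → non-residue.
(110/211) = -1 → non-residue.
(115/211) = -1 → non-residue.
(132/211) = -1 → non-residue.
Total quadratic residues among the 5: 1.

1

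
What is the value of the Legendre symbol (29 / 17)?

-1

Euler's criterion: (29/17) ≡ 12^8 (mod 17).
12^2 ≡ 8 (mod 17)
12^4 ≡ 13 (mod 17)
12^8 ≡ 16 (mod 17)
12^8 = 12^(8) ≡ 16 (mod 17).
Result is 16 ≡ −1, so (29/17) = −1.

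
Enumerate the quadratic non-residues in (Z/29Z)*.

Square k = 1,…,14 (k and 29−k give the same square):
1²=1, 2²=4, 3²=9, 4²=16, 5²=25, 6²≡7, 7²≡20, 8²≡6, 9²≡23, 10²≡13, 11²≡5, 12²≡28, 13²≡24, 14²≡22 (mod 29).
The residues are {1, 4, 5, 6, 7, 9, 13, 16, 20, 22, 23, 24, 25, 28}; the non-residues are the remaining 14 nonzero classes.

2,3,8,10,11,12,14,15,17,18,19,21,26,27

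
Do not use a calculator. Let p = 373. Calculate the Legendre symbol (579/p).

-1

Euler's criterion: (579/373) ≡ 206^186 (mod 373).
206^2 ≡ 287 (mod 373)
206^4 ≡ 309 (mod 373)
206^8 ≡ 366 (mod 373)
206^16 ≡ 49 (mod 373)
206^32 ≡ 163 (mod 373)
206^64 ≡ 86 (mod 373)
206^128 ≡ 309 (mod 373)
206^186 = 206^(128+32+16+8+2) ≡ 372 (mod 373).
Result is 372 ≡ −1, so (579/373) = −1.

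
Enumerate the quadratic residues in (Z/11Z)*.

Square k = 1,…,5 (k and 11−k give the same square):
1²=1, 2²=4, 3²=9, 4²≡5, 5²≡3 (mod 11).
So the quadratic residues mod 11 are {1, 3, 4, 5, 9}.

1 3 4 5 9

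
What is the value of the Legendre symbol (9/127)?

Euler's criterion: (9/127) ≡ 9^63 (mod 127).
9^2 ≡ 81 (mod 127)
9^4 ≡ 84 (mod 127)
9^8 ≡ 71 (mod 127)
9^16 ≡ 88 (mod 127)
9^32 ≡ 124 (mod 127)
9^63 = 9^(32+16+8+4+2+1) ≡ 1 (mod 127).
Result is 1, so (9/127) = 1.

1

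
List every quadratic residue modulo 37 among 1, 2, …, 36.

Square k = 1,…,18 (k and 37−k give the same square):
1²=1, 2²=4, 3²=9, 4²=16, 5²=25, 6²=36, 7²≡12, 8²≡27, 9²≡7, 10²≡26, 11²≡10, 12²≡33, 13²≡21, 14²≡11, 15²≡3, 16²≡34, 17²≡30, 18²≡28 (mod 37).
So the quadratic residues mod 37 are {1, 3, 4, 7, 9, 10, 11, 12, 16, 21, 25, 26, 27, 28, 30, 33, 34, 36}.

1, 3, 4, 7, 9, 10, 11, 12, 16, 21, 25, 26, 27, 28, 30, 33, 34, 36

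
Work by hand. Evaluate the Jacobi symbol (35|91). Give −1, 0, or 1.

0

Reciprocity: 35 ≡ 3 and 91 ≡ 3 (mod 4), so (35/91) = −(91/35).
Reduce top mod 35: now compute (21/35).
Reciprocity: 21 ≡ 1 and 35 ≡ 3 (mod 4), so (21/35) = +(35/21).
Reduce top mod 21: now compute (14/21).
Pull out 2: since 21 ≡ 5 (mod 8), (2/21) = -1.
Reciprocity: 7 ≡ 3 and 21 ≡ 1 (mod 4), so (7/21) = +(21/7).
Reduce top mod 7: now compute (0/7).
Top reduces to 0: gcd > 1, so the symbol is 0.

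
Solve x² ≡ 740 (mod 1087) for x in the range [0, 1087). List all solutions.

Since 1087 ≡ 3 (mod 4), a square root of 740 is 740^((1087+1)/4) = 740^272 mod 1087.
Repeated squaring: 740^2≡839, 740^4≡632, 740^8≡495, 740^16≡450, 740^32≡318, 740^64≡33, 740^128≡2, 740^256≡4 (mod 1087).
740^272 = 740^(256+16) ≡ 713 (mod 1087).
Check: 713² = 508369 ≡ 740 (mod 1087). The two roots are 374 and 713.

374, 713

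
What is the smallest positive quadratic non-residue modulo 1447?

(2/1447) = +1, so 2 is a residue.
(3/1447) = −1, so 3 is the smallest positive non-residue mod 1447.

3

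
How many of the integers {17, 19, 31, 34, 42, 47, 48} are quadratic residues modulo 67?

(17/67) = +1 → QR.
(19/67) = +1 → QR.
(31/67) = -1 → non-residue.
(34/67) = -1 → non-residue.
(42/67) = -1 → non-residue.
(47/67) = +1 → QR.
(48/67) = -1 → non-residue.
Total quadratic residues among the 7: 3.

3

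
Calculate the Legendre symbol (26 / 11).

1

Euler's criterion: (26/11) ≡ 4^5 (mod 11).
4^2 ≡ 5 (mod 11)
4^4 ≡ 3 (mod 11)
4^5 = 4^(4+1) ≡ 1 (mod 11).
Result is 1, so (26/11) = 1.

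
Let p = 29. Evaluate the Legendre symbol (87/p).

0

First reduce: 87 ≡ 0 (mod 29).
Top reduces to 0: gcd > 1, so the symbol is 0.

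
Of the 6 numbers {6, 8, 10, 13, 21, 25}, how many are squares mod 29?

(6/29) = +1 → QR.
(8/29) = -1 → non-residue.
(10/29) = -1 → non-residue.
(13/29) = +1 → QR.
(21/29) = -1 → non-residue.
(25/29) = +1 → QR.
Total quadratic residues among the 6: 3.

3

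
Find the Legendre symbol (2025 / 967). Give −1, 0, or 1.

1

Euler's criterion: (2025/967) ≡ 91^483 (mod 967).
91^2 ≡ 545 (mod 967)
91^4 ≡ 156 (mod 967)
91^8 ≡ 161 (mod 967)
91^16 ≡ 779 (mod 967)
91^32 ≡ 532 (mod 967)
91^64 ≡ 660 (mod 967)
91^128 ≡ 450 (mod 967)
91^256 ≡ 397 (mod 967)
91^483 = 91^(256+128+64+32+2+1) ≡ 1 (mod 967).
Result is 1, so (2025/967) = 1.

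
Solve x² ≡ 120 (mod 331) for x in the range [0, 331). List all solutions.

Since 331 ≡ 3 (mod 4), a square root of 120 is 120^((331+1)/4) = 120^83 mod 331.
Repeated squaring: 120^2≡167, 120^4≡85, 120^8≡274, 120^16≡270, 120^32≡80, 120^64≡111 (mod 331).
120^83 = 120^(64+16+2+1) ≡ 293 (mod 331).
Check: 293² = 85849 ≡ 120 (mod 331). The two roots are 38 and 293.

38, 293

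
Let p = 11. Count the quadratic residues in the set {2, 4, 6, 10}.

(2/11) = -1 → non-residue.
(4/11) = +1 → QR.
(6/11) = -1 → non-residue.
(10/11) = -1 → non-residue.
Total quadratic residues among the 4: 1.

1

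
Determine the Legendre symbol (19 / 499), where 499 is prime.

Euler's criterion: (19/499) ≡ 19^249 (mod 499).
19^2 ≡ 361 (mod 499)
19^4 ≡ 82 (mod 499)
19^8 ≡ 237 (mod 499)
19^16 ≡ 281 (mod 499)
19^32 ≡ 119 (mod 499)
19^64 ≡ 189 (mod 499)
19^128 ≡ 292 (mod 499)
19^249 = 19^(128+64+32+16+8+1) ≡ 498 (mod 499).
Result is 498 ≡ −1, so (19/499) = −1.

-1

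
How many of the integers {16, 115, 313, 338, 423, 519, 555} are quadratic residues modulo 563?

(16/563) = +1 → QR.
(115/563) = -1 → non-residue.
(313/563) = -1 → non-residue.
(338/563) = -1 → non-residue.
(423/563) = +1 → QR.
(519/563) = -1 → non-residue.
(555/563) = +1 → QR.
Total quadratic residues among the 7: 3.

3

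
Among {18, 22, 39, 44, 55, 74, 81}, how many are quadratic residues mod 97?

(18/97) = +1 → QR.
(22/97) = +1 → QR.
(39/97) = -1 → non-residue.
(44/97) = +1 → QR.
(55/97) = -1 → non-residue.
(74/97) = -1 → non-residue.
(81/97) = +1 → QR.
Total quadratic residues among the 7: 4.

4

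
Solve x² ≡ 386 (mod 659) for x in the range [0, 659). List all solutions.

122, 537

Since 659 ≡ 3 (mod 4), a square root of 386 is 386^((659+1)/4) = 386^165 mod 659.
Repeated squaring: 386^2≡62, 386^4≡549, 386^8≡238, 386^16≡629, 386^32≡241, 386^64≡89, 386^128≡13 (mod 659).
386^165 = 386^(128+32+4+1) ≡ 537 (mod 659).
Check: 537² = 288369 ≡ 386 (mod 659). The two roots are 122 and 537.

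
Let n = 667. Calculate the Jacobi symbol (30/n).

Pull out 2: since 667 ≡ 3 (mod 8), (2/667) = -1.
Reciprocity: 15 ≡ 3 and 667 ≡ 3 (mod 4), so (15/667) = −(667/15).
Reduce top mod 15: now compute (7/15).
Reciprocity: 7 ≡ 3 and 15 ≡ 3 (mod 4), so (7/15) = −(15/7).
Reduce top mod 7: now compute (1/7).
Reached (1/7) = 1. Collecting the sign flips along the way, the symbol is -1.

-1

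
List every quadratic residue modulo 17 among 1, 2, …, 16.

1 2 4 8 9 13 15 16

Square k = 1,…,8 (k and 17−k give the same square):
1²=1, 2²=4, 3²=9, 4²=16, 5²≡8, 6²≡2, 7²≡15, 8²≡13 (mod 17).
So the quadratic residues mod 17 are {1, 2, 4, 8, 9, 13, 15, 16}.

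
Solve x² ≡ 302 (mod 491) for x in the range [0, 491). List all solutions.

93, 398

Since 491 ≡ 3 (mod 4), a square root of 302 is 302^((491+1)/4) = 302^123 mod 491.
Repeated squaring: 302^2≡369, 302^4≡154, 302^8≡148, 302^16≡300, 302^32≡147, 302^64≡5 (mod 491).
302^123 = 302^(64+32+16+8+2+1) ≡ 93 (mod 491).
Check: 93² = 8649 ≡ 302 (mod 491). The two roots are 93 and 398.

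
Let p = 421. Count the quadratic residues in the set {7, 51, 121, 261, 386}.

4

(7/421) = +1 → QR.
(51/421) = +1 → QR.
(121/421) = +1 → QR.
(261/421) = -1 → non-residue.
(386/421) = +1 → QR.
Total quadratic residues among the 5: 4.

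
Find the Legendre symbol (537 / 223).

Euler's criterion: (537/223) ≡ 91^111 (mod 223).
91^2 ≡ 30 (mod 223)
91^4 ≡ 8 (mod 223)
91^8 ≡ 64 (mod 223)
91^16 ≡ 82 (mod 223)
91^32 ≡ 34 (mod 223)
91^64 ≡ 41 (mod 223)
91^111 = 91^(64+32+8+4+2+1) ≡ 222 (mod 223).
Result is 222 ≡ −1, so (537/223) = −1.

-1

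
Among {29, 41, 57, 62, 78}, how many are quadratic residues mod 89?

(29/89) = -1 → non-residue.
(41/89) = -1 → non-residue.
(57/89) = +1 → QR.
(62/89) = -1 → non-residue.
(78/89) = +1 → QR.
Total quadratic residues among the 5: 2.

2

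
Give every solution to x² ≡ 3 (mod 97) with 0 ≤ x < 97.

97 ≡ 1 (mod 4), so we find a root by search.
Trying successive values, 10² = 100 ≡ 3 (mod 97). The other root is 97 − 10 = 87.

10, 87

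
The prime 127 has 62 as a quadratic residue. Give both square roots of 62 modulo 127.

58, 69

Since 127 ≡ 3 (mod 4), a square root of 62 is 62^((127+1)/4) = 62^32 mod 127.
Repeated squaring: 62^2≡34, 62^4≡13, 62^8≡42, 62^16≡113, 62^32≡69 (mod 127).
62^32 = 62^(32) ≡ 69 (mod 127).
Check: 69² = 4761 ≡ 62 (mod 127). The two roots are 58 and 69.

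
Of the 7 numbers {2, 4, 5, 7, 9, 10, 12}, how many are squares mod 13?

(2/13) = -1 → non-residue.
(4/13) = +1 → QR.
(5/13) = -1 → non-residue.
(7/13) = -1 → non-residue.
(9/13) = +1 → QR.
(10/13) = +1 → QR.
(12/13) = +1 → QR.
Total quadratic residues among the 7: 4.

4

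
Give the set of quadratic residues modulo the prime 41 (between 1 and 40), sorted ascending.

1,2,4,5,8,9,10,16,18,20,21,23,25,31,32,33,36,37,39,40

Square k = 1,…,20 (k and 41−k give the same square):
1²=1, 2²=4, 3²=9, 4²=16, 5²=25, 6²=36, 7²≡8, 8²≡23, 9²≡40, 10²≡18, 11²≡39, 12²≡21, 13²≡5, 14²≡32, 15²≡20, 16²≡10, 17²≡2, 18²≡37, 19²≡33, 20²≡31 (mod 41).
So the quadratic residues mod 41 are {1, 2, 4, 5, 8, 9, 10, 16, 18, 20, 21, 23, 25, 31, 32, 33, 36, 37, 39, 40}.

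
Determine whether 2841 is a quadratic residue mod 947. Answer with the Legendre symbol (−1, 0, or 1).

0

First reduce: 2841 ≡ 0 (mod 947).
Top reduces to 0: gcd > 1, so the symbol is 0.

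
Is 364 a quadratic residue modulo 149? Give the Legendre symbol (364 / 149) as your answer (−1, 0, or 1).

-1

Euler's criterion: (364/149) ≡ 66^74 (mod 149).
66^2 ≡ 35 (mod 149)
66^4 ≡ 33 (mod 149)
66^8 ≡ 46 (mod 149)
66^16 ≡ 30 (mod 149)
66^32 ≡ 6 (mod 149)
66^64 ≡ 36 (mod 149)
66^74 = 66^(64+8+2) ≡ 148 (mod 149).
Result is 148 ≡ −1, so (364/149) = −1.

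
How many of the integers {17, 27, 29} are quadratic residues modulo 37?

(17/37) = -1 → non-residue.
(27/37) = +1 → QR.
(29/37) = -1 → non-residue.
Total quadratic residues among the 3: 1.

1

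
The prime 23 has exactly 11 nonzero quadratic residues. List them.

1 2 3 4 6 8 9 12 13 16 18

Square k = 1,…,11 (k and 23−k give the same square):
1²=1, 2²=4, 3²=9, 4²=16, 5²≡2, 6²≡13, 7²≡3, 8²≡18, 9²≡12, 10²≡8, 11²≡6 (mod 23).
So the quadratic residues mod 23 are {1, 2, 3, 4, 6, 8, 9, 12, 13, 16, 18}.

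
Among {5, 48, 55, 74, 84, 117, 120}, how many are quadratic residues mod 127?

4

(5/127) = -1 → non-residue.
(48/127) = -1 → non-residue.
(55/127) = -1 → non-residue.
(74/127) = +1 → QR.
(84/127) = +1 → QR.
(117/127) = +1 → QR.
(120/127) = +1 → QR.
Total quadratic residues among the 7: 4.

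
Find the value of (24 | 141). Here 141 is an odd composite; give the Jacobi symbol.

Pull out 2^3: since 141 ≡ 5 (mod 8), (2/141) = -1, so (2/141)^3 = -1.
Reciprocity: 3 ≡ 3 and 141 ≡ 1 (mod 4), so (3/141) = +(141/3).
Reduce top mod 3: now compute (0/3).
Top reduces to 0: gcd > 1, so the symbol is 0.

0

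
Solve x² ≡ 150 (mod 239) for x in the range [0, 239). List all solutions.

Since 239 ≡ 3 (mod 4), a square root of 150 is 150^((239+1)/4) = 150^60 mod 239.
Repeated squaring: 150^2≡34, 150^4≡200, 150^8≡87, 150^16≡160, 150^32≡27 (mod 239).
150^60 = 150^(32+16+8+4) ≡ 110 (mod 239).
Check: 110² = 12100 ≡ 150 (mod 239). The two roots are 110 and 129.

110, 129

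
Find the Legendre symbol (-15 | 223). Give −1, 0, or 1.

-1

First reduce: -15 ≡ 208 (mod 223).
Pull out 2^4: since 223 ≡ 7 (mod 8), (2/223) = +1, so (2/223)^4 = +1.
Reciprocity: 13 ≡ 1 and 223 ≡ 3 (mod 4), so (13/223) = +(223/13).
Reduce top mod 13: now compute (2/13).
Pull out 2: since 13 ≡ 5 (mod 8), (2/13) = -1.
Reached (1/13) = 1. Collecting the sign flips along the way, the symbol is -1.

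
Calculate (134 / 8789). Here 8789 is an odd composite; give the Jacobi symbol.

1

Pull out 2: since 8789 ≡ 5 (mod 8), (2/8789) = -1.
Reciprocity: 67 ≡ 3 and 8789 ≡ 1 (mod 4), so (67/8789) = +(8789/67).
Reduce top mod 67: now compute (12/67).
Pull out 2^2: since 67 ≡ 3 (mod 8), (2/67) = -1, so (2/67)^2 = +1.
Reciprocity: 3 ≡ 3 and 67 ≡ 3 (mod 4), so (3/67) = −(67/3).
Reduce top mod 3: now compute (1/3).
Reached (1/3) = 1. Collecting the sign flips along the way, the symbol is +1.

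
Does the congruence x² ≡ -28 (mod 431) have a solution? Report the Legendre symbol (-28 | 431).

Euler's criterion: (-28/431) ≡ 403^215 (mod 431).
403^2 ≡ 353 (mod 431)
403^4 ≡ 50 (mod 431)
403^8 ≡ 345 (mod 431)
403^16 ≡ 69 (mod 431)
403^32 ≡ 20 (mod 431)
403^64 ≡ 400 (mod 431)
403^128 ≡ 99 (mod 431)
403^215 = 403^(128+64+16+4+2+1) ≡ 1 (mod 431).
Result is 1, so (-28/431) = 1.

1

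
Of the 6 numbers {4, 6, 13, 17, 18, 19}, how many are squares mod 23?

(4/23) = +1 → QR.
(6/23) = +1 → QR.
(13/23) = +1 → QR.
(17/23) = -1 → non-residue.
(18/23) = +1 → QR.
(19/23) = -1 → non-residue.
Total quadratic residues among the 6: 4.

4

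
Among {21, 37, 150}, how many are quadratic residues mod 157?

1

(21/157) = -1 → non-residue.
(37/157) = +1 → QR.
(150/157) = -1 → non-residue.
Total quadratic residues among the 3: 1.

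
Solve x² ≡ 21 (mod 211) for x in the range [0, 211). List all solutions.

Since 211 ≡ 3 (mod 4), a square root of 21 is 21^((211+1)/4) = 21^53 mod 211.
Repeated squaring: 21^2≡19, 21^4≡150, 21^8≡134, 21^16≡21, 21^32≡19 (mod 211).
21^53 = 21^(32+16+4+1) ≡ 134 (mod 211).
Check: 134² = 17956 ≡ 21 (mod 211). The two roots are 77 and 134.

77, 134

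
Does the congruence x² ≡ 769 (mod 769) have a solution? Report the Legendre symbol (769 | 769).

0

First reduce: 769 ≡ 0 (mod 769).
Top reduces to 0: gcd > 1, so the symbol is 0.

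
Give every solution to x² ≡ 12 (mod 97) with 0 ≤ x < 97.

20, 77

97 ≡ 1 (mod 4), so we find a root by search.
Trying successive values, 20² = 400 ≡ 12 (mod 97). The other root is 97 − 20 = 77.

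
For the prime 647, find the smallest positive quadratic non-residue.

5

(2/647) = +1, so 2 is a residue.
(3/647) = +1, so 3 is a residue.
(4/647) = +1, so 4 is a residue.
(5/647) = −1, so 5 is the smallest positive non-residue mod 647.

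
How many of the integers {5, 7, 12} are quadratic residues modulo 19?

(5/19) = +1 → QR.
(7/19) = +1 → QR.
(12/19) = -1 → non-residue.
Total quadratic residues among the 3: 2.

2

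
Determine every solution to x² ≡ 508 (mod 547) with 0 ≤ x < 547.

187, 360

Since 547 ≡ 3 (mod 4), a square root of 508 is 508^((547+1)/4) = 508^137 mod 547.
Repeated squaring: 508^2≡427, 508^4≡178, 508^8≡505, 508^16≡123, 508^32≡360, 508^64≡508, 508^128≡427 (mod 547).
508^137 = 508^(128+8+1) ≡ 360 (mod 547).
Check: 360² = 129600 ≡ 508 (mod 547). The two roots are 187 and 360.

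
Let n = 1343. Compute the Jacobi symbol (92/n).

Pull out 2^2: since 1343 ≡ 7 (mod 8), (2/1343) = +1, so (2/1343)^2 = +1.
Reciprocity: 23 ≡ 3 and 1343 ≡ 3 (mod 4), so (23/1343) = −(1343/23).
Reduce top mod 23: now compute (9/23).
Reciprocity: 9 ≡ 1 and 23 ≡ 3 (mod 4), so (9/23) = +(23/9).
Reduce top mod 9: now compute (5/9).
Reciprocity: 5 ≡ 1 and 9 ≡ 1 (mod 4), so (5/9) = +(9/5).
Reduce top mod 5: now compute (4/5).
Pull out 2^2: since 5 ≡ 5 (mod 8), (2/5) = -1, so (2/5)^2 = +1.
Reached (1/5) = 1. Collecting the sign flips along the way, the symbol is -1.

-1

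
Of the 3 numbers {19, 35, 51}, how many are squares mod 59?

(19/59) = +1 → QR.
(35/59) = +1 → QR.
(51/59) = +1 → QR.
Total quadratic residues among the 3: 3.

3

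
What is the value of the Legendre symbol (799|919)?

Reciprocity: 799 ≡ 3 and 919 ≡ 3 (mod 4), so (799/919) = −(919/799).
Reduce top mod 799: now compute (120/799).
Pull out 2^3: since 799 ≡ 7 (mod 8), (2/799) = +1, so (2/799)^3 = +1.
Reciprocity: 15 ≡ 3 and 799 ≡ 3 (mod 4), so (15/799) = −(799/15).
Reduce top mod 15: now compute (4/15).
Pull out 2^2: since 15 ≡ 7 (mod 8), (2/15) = +1, so (2/15)^2 = +1.
Reached (1/15) = 1. Collecting the sign flips along the way, the symbol is +1.

1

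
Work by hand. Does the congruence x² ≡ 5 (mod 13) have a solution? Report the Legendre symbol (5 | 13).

Euler's criterion: (5/13) ≡ 5^6 (mod 13).
5^2 ≡ 12 (mod 13)
5^4 ≡ 1 (mod 13)
5^6 = 5^(4+2) ≡ 12 (mod 13).
Result is 12 ≡ −1, so (5/13) = −1.

-1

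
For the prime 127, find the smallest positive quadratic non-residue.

(2/127) = +1, so 2 is a residue.
(3/127) = −1, so 3 is the smallest positive non-residue mod 127.

3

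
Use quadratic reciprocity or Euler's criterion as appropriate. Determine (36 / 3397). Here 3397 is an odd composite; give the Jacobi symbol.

1

Pull out 2^2: since 3397 ≡ 5 (mod 8), (2/3397) = -1, so (2/3397)^2 = +1.
Reciprocity: 9 ≡ 1 and 3397 ≡ 1 (mod 4), so (9/3397) = +(3397/9).
Reduce top mod 9: now compute (4/9).
Pull out 2^2: since 9 ≡ 1 (mod 8), (2/9) = +1, so (2/9)^2 = +1.
Reached (1/9) = 1. Collecting the sign flips along the way, the symbol is +1.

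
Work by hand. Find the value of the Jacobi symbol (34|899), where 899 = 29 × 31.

-1

Pull out 2: since 899 ≡ 3 (mod 8), (2/899) = -1.
Reciprocity: 17 ≡ 1 and 899 ≡ 3 (mod 4), so (17/899) = +(899/17).
Reduce top mod 17: now compute (15/17).
Reciprocity: 15 ≡ 3 and 17 ≡ 1 (mod 4), so (15/17) = +(17/15).
Reduce top mod 15: now compute (2/15).
Pull out 2: since 15 ≡ 7 (mod 8), (2/15) = +1.
Reached (1/15) = 1. Collecting the sign flips along the way, the symbol is -1.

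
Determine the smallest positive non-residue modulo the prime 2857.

(2/2857) = +1, so 2 is a residue.
(3/2857) = +1, so 3 is a residue.
(4/2857) = +1, so 4 is a residue.
(5/2857) = −1, so 5 is the smallest positive non-residue mod 2857.

5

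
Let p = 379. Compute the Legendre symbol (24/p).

1

Pull out 2^3: since 379 ≡ 3 (mod 8), (2/379) = -1, so (2/379)^3 = -1.
Reciprocity: 3 ≡ 3 and 379 ≡ 3 (mod 4), so (3/379) = −(379/3).
Reduce top mod 3: now compute (1/3).
Reached (1/3) = 1. Collecting the sign flips along the way, the symbol is +1.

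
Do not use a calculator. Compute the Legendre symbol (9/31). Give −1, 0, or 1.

Reciprocity: 9 ≡ 1 and 31 ≡ 3 (mod 4), so (9/31) = +(31/9).
Reduce top mod 9: now compute (4/9).
Pull out 2^2: since 9 ≡ 1 (mod 8), (2/9) = +1, so (2/9)^2 = +1.
Reached (1/9) = 1. Collecting the sign flips along the way, the symbol is +1.

1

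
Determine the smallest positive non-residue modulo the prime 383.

5

(2/383) = +1, so 2 is a residue.
(3/383) = +1, so 3 is a residue.
(4/383) = +1, so 4 is a residue.
(5/383) = −1, so 5 is the smallest positive non-residue mod 383.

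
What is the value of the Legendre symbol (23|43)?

1

Euler's criterion: (23/43) ≡ 23^21 (mod 43).
23^2 ≡ 13 (mod 43)
23^4 ≡ 40 (mod 43)
23^8 ≡ 9 (mod 43)
23^16 ≡ 38 (mod 43)
23^21 = 23^(16+4+1) ≡ 1 (mod 43).
Result is 1, so (23/43) = 1.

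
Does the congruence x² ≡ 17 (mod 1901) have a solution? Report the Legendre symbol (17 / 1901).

-1

Reciprocity: 17 ≡ 1 and 1901 ≡ 1 (mod 4), so (17/1901) = +(1901/17).
Reduce top mod 17: now compute (14/17).
Pull out 2: since 17 ≡ 1 (mod 8), (2/17) = +1.
Reciprocity: 7 ≡ 3 and 17 ≡ 1 (mod 4), so (7/17) = +(17/7).
Reduce top mod 7: now compute (3/7).
Reciprocity: 3 ≡ 3 and 7 ≡ 3 (mod 4), so (3/7) = −(7/3).
Reduce top mod 3: now compute (1/3).
Reached (1/3) = 1. Collecting the sign flips along the way, the symbol is -1.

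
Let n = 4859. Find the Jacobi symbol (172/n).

Pull out 2^2: since 4859 ≡ 3 (mod 8), (2/4859) = -1, so (2/4859)^2 = +1.
Reciprocity: 43 ≡ 3 and 4859 ≡ 3 (mod 4), so (43/4859) = −(4859/43).
Reduce top mod 43: now compute (0/43).
Top reduces to 0: gcd > 1, so the symbol is 0.

0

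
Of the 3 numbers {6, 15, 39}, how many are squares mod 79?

0

(6/79) = -1 → non-residue.
(15/79) = -1 → non-residue.
(39/79) = -1 → non-residue.
Total quadratic residues among the 3: 0.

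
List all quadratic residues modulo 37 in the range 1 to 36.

1,3,4,7,9,10,11,12,16,21,25,26,27,28,30,33,34,36

Square k = 1,…,18 (k and 37−k give the same square):
1²=1, 2²=4, 3²=9, 4²=16, 5²=25, 6²=36, 7²≡12, 8²≡27, 9²≡7, 10²≡26, 11²≡10, 12²≡33, 13²≡21, 14²≡11, 15²≡3, 16²≡34, 17²≡30, 18²≡28 (mod 37).
So the quadratic residues mod 37 are {1, 3, 4, 7, 9, 10, 11, 12, 16, 21, 25, 26, 27, 28, 30, 33, 34, 36}.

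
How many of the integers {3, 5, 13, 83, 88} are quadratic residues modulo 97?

(3/97) = +1 → QR.
(5/97) = -1 → non-residue.
(13/97) = -1 → non-residue.
(83/97) = -1 → non-residue.
(88/97) = +1 → QR.
Total quadratic residues among the 5: 2.

2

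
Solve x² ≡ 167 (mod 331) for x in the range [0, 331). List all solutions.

Since 331 ≡ 3 (mod 4), a square root of 167 is 167^((331+1)/4) = 167^83 mod 331.
Repeated squaring: 167^2≡85, 167^4≡274, 167^8≡270, 167^16≡80, 167^32≡111, 167^64≡74 (mod 331).
167^83 = 167^(64+16+2+1) ≡ 120 (mod 331).
Check: 120² = 14400 ≡ 167 (mod 331). The two roots are 120 and 211.

120, 211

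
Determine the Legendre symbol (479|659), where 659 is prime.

Reciprocity: 479 ≡ 3 and 659 ≡ 3 (mod 4), so (479/659) = −(659/479).
Reduce top mod 479: now compute (180/479).
Pull out 2^2: since 479 ≡ 7 (mod 8), (2/479) = +1, so (2/479)^2 = +1.
Reciprocity: 45 ≡ 1 and 479 ≡ 3 (mod 4), so (45/479) = +(479/45).
Reduce top mod 45: now compute (29/45).
Reciprocity: 29 ≡ 1 and 45 ≡ 1 (mod 4), so (29/45) = +(45/29).
Reduce top mod 29: now compute (16/29).
Pull out 2^4: since 29 ≡ 5 (mod 8), (2/29) = -1, so (2/29)^4 = +1.
Reached (1/29) = 1. Collecting the sign flips along the way, the symbol is -1.

-1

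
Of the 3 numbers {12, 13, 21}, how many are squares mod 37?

(12/37) = +1 → QR.
(13/37) = -1 → non-residue.
(21/37) = +1 → QR.
Total quadratic residues among the 3: 2.

2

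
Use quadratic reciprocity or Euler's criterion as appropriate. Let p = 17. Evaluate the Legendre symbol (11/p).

Reciprocity: 11 ≡ 3 and 17 ≡ 1 (mod 4), so (11/17) = +(17/11).
Reduce top mod 11: now compute (6/11).
Pull out 2: since 11 ≡ 3 (mod 8), (2/11) = -1.
Reciprocity: 3 ≡ 3 and 11 ≡ 3 (mod 4), so (3/11) = −(11/3).
Reduce top mod 3: now compute (2/3).
Pull out 2: since 3 ≡ 3 (mod 8), (2/3) = -1.
Reached (1/3) = 1. Collecting the sign flips along the way, the symbol is -1.

-1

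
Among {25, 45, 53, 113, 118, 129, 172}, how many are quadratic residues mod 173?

4

(25/173) = +1 → QR.
(45/173) = -1 → non-residue.
(53/173) = -1 → non-residue.
(113/173) = +1 → QR.
(118/173) = +1 → QR.
(129/173) = -1 → non-residue.
(172/173) = +1 → QR.
Total quadratic residues among the 7: 4.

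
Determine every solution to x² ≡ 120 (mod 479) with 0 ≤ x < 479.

Since 479 ≡ 3 (mod 4), a square root of 120 is 120^((479+1)/4) = 120^120 mod 479.
Repeated squaring: 120^2≡30, 120^4≡421, 120^8≡11, 120^16≡121, 120^32≡271, 120^64≡154 (mod 479).
120^120 = 120^(64+32+16+8) ≡ 240 (mod 479).
Check: 240² = 57600 ≡ 120 (mod 479). The two roots are 239 and 240.

239, 240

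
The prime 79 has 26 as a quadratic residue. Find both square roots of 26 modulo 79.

Since 79 ≡ 3 (mod 4), a square root of 26 is 26^((79+1)/4) = 26^20 mod 79.
Repeated squaring: 26^2≡44, 26^4≡40, 26^8≡20, 26^16≡5 (mod 79).
26^20 = 26^(16+4) ≡ 42 (mod 79).
Check: 42² = 1764 ≡ 26 (mod 79). The two roots are 37 and 42.

37, 42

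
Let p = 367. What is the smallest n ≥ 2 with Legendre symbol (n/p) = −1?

(2/367) = +1, so 2 is a residue.
(3/367) = −1, so 3 is the smallest positive non-residue mod 367.

3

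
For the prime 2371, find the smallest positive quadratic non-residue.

(2/2371) = −1, so 2 is the smallest positive non-residue mod 2371.

2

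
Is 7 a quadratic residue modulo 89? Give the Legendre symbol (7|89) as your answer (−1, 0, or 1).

-1

Euler's criterion: (7/89) ≡ 7^44 (mod 89).
7^2 ≡ 49 (mod 89)
7^4 ≡ 87 (mod 89)
7^8 ≡ 4 (mod 89)
7^16 ≡ 16 (mod 89)
7^32 ≡ 78 (mod 89)
7^44 = 7^(32+8+4) ≡ 88 (mod 89).
Result is 88 ≡ −1, so (7/89) = −1.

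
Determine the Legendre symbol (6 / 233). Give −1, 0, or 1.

Euler's criterion: (6/233) ≡ 6^116 (mod 233).
6^2 ≡ 36 (mod 233)
6^4 ≡ 131 (mod 233)
6^8 ≡ 152 (mod 233)
6^16 ≡ 37 (mod 233)
6^32 ≡ 204 (mod 233)
6^64 ≡ 142 (mod 233)
6^116 = 6^(64+32+16+4) ≡ 232 (mod 233).
Result is 232 ≡ −1, so (6/233) = −1.

-1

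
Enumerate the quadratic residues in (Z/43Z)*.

1,4,6,9,10,11,13,14,15,16,17,21,23,24,25,31,35,36,38,40,41

Square k = 1,…,21 (k and 43−k give the same square):
1²=1, 2²=4, 3²=9, 4²=16, 5²=25, 6²=36, 7²≡6, 8²≡21, 9²≡38, 10²≡14, 11²≡35, 12²≡15, 13²≡40, 14²≡24, 15²≡10, 16²≡41, 17²≡31, 18²≡23, 19²≡17, 20²≡13, 21²≡11 (mod 43).
So the quadratic residues mod 43 are {1, 4, 6, 9, 10, 11, 13, 14, 15, 16, 17, 21, 23, 24, 25, 31, 35, 36, 38, 40, 41}.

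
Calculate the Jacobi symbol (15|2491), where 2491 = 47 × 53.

Reciprocity: 15 ≡ 3 and 2491 ≡ 3 (mod 4), so (15/2491) = −(2491/15).
Reduce top mod 15: now compute (1/15).
Reached (1/15) = 1. Collecting the sign flips along the way, the symbol is -1.

-1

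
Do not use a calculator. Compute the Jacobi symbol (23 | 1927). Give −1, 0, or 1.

-1

Reciprocity: 23 ≡ 3 and 1927 ≡ 3 (mod 4), so (23/1927) = −(1927/23).
Reduce top mod 23: now compute (18/23).
Pull out 2: since 23 ≡ 7 (mod 8), (2/23) = +1.
Reciprocity: 9 ≡ 1 and 23 ≡ 3 (mod 4), so (9/23) = +(23/9).
Reduce top mod 9: now compute (5/9).
Reciprocity: 5 ≡ 1 and 9 ≡ 1 (mod 4), so (5/9) = +(9/5).
Reduce top mod 5: now compute (4/5).
Pull out 2^2: since 5 ≡ 5 (mod 8), (2/5) = -1, so (2/5)^2 = +1.
Reached (1/5) = 1. Collecting the sign flips along the way, the symbol is -1.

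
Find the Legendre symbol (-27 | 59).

Euler's criterion: (-27/59) ≡ 32^29 (mod 59).
32^2 ≡ 21 (mod 59)
32^4 ≡ 28 (mod 59)
32^8 ≡ 17 (mod 59)
32^16 ≡ 53 (mod 59)
32^29 = 32^(16+8+4+1) ≡ 58 (mod 59).
Result is 58 ≡ −1, so (-27/59) = −1.

-1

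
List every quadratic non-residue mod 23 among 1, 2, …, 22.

5, 7, 10, 11, 14, 15, 17, 19, 20, 21, 22

Square k = 1,…,11 (k and 23−k give the same square):
1²=1, 2²=4, 3²=9, 4²=16, 5²≡2, 6²≡13, 7²≡3, 8²≡18, 9²≡12, 10²≡8, 11²≡6 (mod 23).
The residues are {1, 2, 3, 4, 6, 8, 9, 12, 13, 16, 18}; the non-residues are the remaining 11 nonzero classes.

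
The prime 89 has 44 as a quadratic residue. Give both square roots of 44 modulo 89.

20, 69

89 ≡ 1 (mod 4), so we find a root by search.
Trying successive values, 20² = 400 ≡ 44 (mod 89). The other root is 89 − 20 = 69.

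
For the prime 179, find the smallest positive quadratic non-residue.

2

(2/179) = −1, so 2 is the smallest positive non-residue mod 179.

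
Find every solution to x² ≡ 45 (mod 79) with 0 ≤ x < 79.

Since 79 ≡ 3 (mod 4), a square root of 45 is 45^((79+1)/4) = 45^20 mod 79.
Repeated squaring: 45^2≡50, 45^4≡51, 45^8≡73, 45^16≡36 (mod 79).
45^20 = 45^(16+4) ≡ 19 (mod 79).
Check: 19² = 361 ≡ 45 (mod 79). The two roots are 19 and 60.

19, 60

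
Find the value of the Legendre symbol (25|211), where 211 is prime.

1

Euler's criterion: (25/211) ≡ 25^105 (mod 211).
25^2 ≡ 203 (mod 211)
25^4 ≡ 64 (mod 211)
25^8 ≡ 87 (mod 211)
25^16 ≡ 184 (mod 211)
25^32 ≡ 96 (mod 211)
25^64 ≡ 143 (mod 211)
25^105 = 25^(64+32+8+1) ≡ 1 (mod 211).
Result is 1, so (25/211) = 1.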